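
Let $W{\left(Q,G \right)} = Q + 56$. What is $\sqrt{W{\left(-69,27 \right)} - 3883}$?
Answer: $2 i \sqrt{974} \approx 62.418 i$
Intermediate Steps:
$W{\left(Q,G \right)} = 56 + Q$
$\sqrt{W{\left(-69,27 \right)} - 3883} = \sqrt{\left(56 - 69\right) - 3883} = \sqrt{-13 - 3883} = \sqrt{-3896} = 2 i \sqrt{974}$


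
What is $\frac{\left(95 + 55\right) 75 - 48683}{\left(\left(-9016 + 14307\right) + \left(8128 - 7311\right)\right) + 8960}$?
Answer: $- \frac{37433}{15068} \approx -2.4843$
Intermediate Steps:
$\frac{\left(95 + 55\right) 75 - 48683}{\left(\left(-9016 + 14307\right) + \left(8128 - 7311\right)\right) + 8960} = \frac{150 \cdot 75 - 48683}{\left(5291 + \left(8128 - 7311\right)\right) + 8960} = \frac{11250 - 48683}{\left(5291 + 817\right) + 8960} = - \frac{37433}{6108 + 8960} = - \frac{37433}{15068}$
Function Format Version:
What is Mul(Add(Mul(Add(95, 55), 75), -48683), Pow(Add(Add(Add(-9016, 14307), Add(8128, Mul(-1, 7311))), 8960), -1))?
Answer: Rational(-37433, 15068) ≈ -2.4843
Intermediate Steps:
Mul(Add(Mul(Add(95, 55), 75), -48683), Pow(Add(Add(Add(-9016, 14307), Add(8128, Mul(-1, 7311))), 8960), -1)) = Mul(Add(Mul(150, 75), -48683), Pow(Add(Add(5291, Add(8128, -7311)), 8960), -1)) = Mul(Add(11250, -48683), Pow(Add(Add(5291, 817), 8960), -1)) = Mul(-37433, Pow(Add(6108, 8960), -1)) = Mul(-37433, Pow(15068, -1)) = Mul(-37433, Rational(1, 15068)) = Rational(-37433, 15068)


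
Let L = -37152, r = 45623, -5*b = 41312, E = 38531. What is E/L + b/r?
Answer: -240100523/197091360 ≈ -1.2182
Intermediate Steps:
b = -41312/5 (b = -⅕*41312 = -41312/5 ≈ -8262.4)
E/L + b/r = 38531/(-37152) - 41312/5/45623 = 38531*(-1/37152) - 41312/5*1/45623 = -38531/37152 - 41312/228115 = -240100523/197091360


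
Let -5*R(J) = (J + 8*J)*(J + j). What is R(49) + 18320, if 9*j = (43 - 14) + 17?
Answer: 67737/5 ≈ 13547.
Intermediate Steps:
j = 46/9 (j = ((43 - 14) + 17)/9 = (29 + 17)/9 = (1/9)*46 = 46/9 ≈ 5.1111)
R(J) = -9*J*(46/9 + J)/5 (R(J) = -(J + 8*J)*(J + 46/9)/5 = -9*J*(46/9 + J)/5)
R(49) + 18320 = -1/5*49*(46 + 9*49) + 18320 = -1/5*49*(46 + 441) + 18320 = -1/5*49*487 + 18320 = -23863/5 + 18320 = 67737/5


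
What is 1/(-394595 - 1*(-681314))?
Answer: 1/286719 ≈ 3.4877e-6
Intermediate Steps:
1/(-394595 - 1*(-681314)) = 1/(-394595 + 681314) = 1/286719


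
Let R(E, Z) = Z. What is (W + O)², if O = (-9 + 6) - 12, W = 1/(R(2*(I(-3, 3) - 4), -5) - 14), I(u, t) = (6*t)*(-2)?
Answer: 81796/361 ≈ 226.58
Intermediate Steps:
I(u, t) = -12*t
W = -1/19 (W = 1/(-5 - 14) = 1/(-19) = -1/19 ≈ -0.052632)
O = -15 (O = -3 - 12 = -15)
(W + O)² = (-1/19 - 15)² = (-286/19)² = 81796/361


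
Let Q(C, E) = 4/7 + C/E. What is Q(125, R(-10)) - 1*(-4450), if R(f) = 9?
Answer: 281261/63 ≈ 4464.5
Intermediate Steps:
Q(C, E) = 4/7 + C/E (Q(C, E) = 4*(1/7) + C/E = 4/7 + C/E)
Q(125, R(-10)) - 1*(-4450) = (4/7 + 125/9) - 1*(-4450) = (4/7 + 125*(1/9)) + 4450 = (4/7 + 125/9) + 4450 = 911/63 + 4450 = 281261/63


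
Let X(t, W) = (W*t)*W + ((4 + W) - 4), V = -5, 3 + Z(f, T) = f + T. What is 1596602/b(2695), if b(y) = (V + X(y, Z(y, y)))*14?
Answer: 114043/78208282837 ≈ 1.4582e-6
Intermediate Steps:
Z(f, T) = -3 + T + f (Z(f, T) = -3 + (f + T) = -3 + (T + f) = -3 + T + f)
X(t, W) = W + t*W² (X(t, W) = t*W² + W = W + t*W²)
b(y) = -70 + 14*(1 + y*(-3 + 2*y))*(-3 + 2*y) (b(y) = (-5 + (-3 + y + y)*(1 + (-3 + y + y)*y))*14 = (-5 + (-3 + 2*y)*(1 + (-3 + 2*y)*y))*14 = (-5 + (-3 + 2*y)*(1 + y*(-3 + 2*y)))*14 = (-5 + (1 + y*(-3 + 2*y))*(-3 + 2*y))*14 = -70 + 14*(1 + y*(-3 + 2*y))*(-3 + 2*y))
1596602/b(2695) = 1596602/(-112 - 168*2695² + 56*2695³ + 154*2695) = 1596602/(-112 - 168*7263025 + 56*19573852375 + 415030) = 1596602/(-112 - 1220188200 + 1096135733000 + 415030) = 1596602/1094915959718 = 1596602*(1/1094915959718) = 114043/78208282837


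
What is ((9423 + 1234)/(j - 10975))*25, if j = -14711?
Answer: -266425/25686 ≈ -10.372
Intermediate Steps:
((9423 + 1234)/(j - 10975))*25 = ((9423 + 1234)/(-14711 - 10975))*25 = (10657/(-25686))*25 = (10657*(-1/25686))*25 = -10657/25686*25 = -266425/25686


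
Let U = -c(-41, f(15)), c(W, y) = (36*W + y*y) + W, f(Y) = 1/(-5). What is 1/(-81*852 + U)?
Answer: -25/1687376 ≈ -1.4816e-5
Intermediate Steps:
f(Y) = -⅕
c(W, y) = y² + 37*W (c(W, y) = (36*W + y²) + W = (y² + 36*W) + W = y² + 37*W)
U = 37924/25 (U = -((-⅕)² + 37*(-41)) = -(1/25 - 1517) = -1*(-37924/25) = 37924/25 ≈ 1517.0)
1/(-81*852 + U) = 1/(-81*852 + 37924/25) = 1/(-69012 + 37924/25) = 1/(-1687376/25) = -25/1687376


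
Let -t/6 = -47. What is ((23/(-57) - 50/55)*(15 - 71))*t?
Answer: 4332272/209 ≈ 20729.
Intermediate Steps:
t = 282 (t = -6*(-47) = 282)
((23/(-57) - 50/55)*(15 - 71))*t = ((23/(-57) - 50/55)*(15 - 71))*282 = ((23*(-1/57) - 50*1/55)*(-56))*282 = ((-23/57 - 10/11)*(-56))*282 = -823/627*(-56)*282 = (46088/627)*282 = 4332272/209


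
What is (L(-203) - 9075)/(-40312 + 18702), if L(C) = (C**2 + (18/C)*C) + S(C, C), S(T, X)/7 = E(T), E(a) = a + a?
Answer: -2931/2161 ≈ -1.3563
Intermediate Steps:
E(a) = 2*a
S(T, X) = 14*T (S(T, X) = 7*(2*T) = 14*T)
L(C) = 18 + C**2 + 14*C (L(C) = (C**2 + (18/C)*C) + 14*C = (C**2 + 18) + 14*C = (18 + C**2) + 14*C = 18 + C**2 + 14*C)
(L(-203) - 9075)/(-40312 + 18702) = ((18 + (-203)**2 + 14*(-203)) - 9075)/(-40312 + 18702) = ((18 + 41209 - 2842) - 9075)/(-21610) = (38385 - 9075)*(-1/21610) = 29310*(-1/21610) = -2931/2161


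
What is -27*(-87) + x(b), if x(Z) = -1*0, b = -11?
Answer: 2349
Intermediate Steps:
x(Z) = 0
-27*(-87) + x(b) = -27*(-87) + 0 = 2349 + 0 = 2349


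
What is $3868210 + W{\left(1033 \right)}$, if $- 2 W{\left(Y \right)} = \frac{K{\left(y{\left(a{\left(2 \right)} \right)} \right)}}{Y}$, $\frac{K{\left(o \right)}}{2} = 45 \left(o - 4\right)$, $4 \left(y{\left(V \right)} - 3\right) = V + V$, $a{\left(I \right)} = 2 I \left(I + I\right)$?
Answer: $\frac{3995860615}{1033} \approx 3.8682 \cdot 10^{6}$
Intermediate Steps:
$a{\left(I \right)} = 4 I^{2}$ ($a{\left(I \right)} = 2 I 2 I = 4 I^{2}$)
$y{\left(V \right)} = 3 + \frac{V}{2}$ ($y{\left(V \right)} = 3 + \frac{V + V}{4} = 3 + \frac{2 V}{4} = 3 + \frac{V}{2}$)
$K{\left(o \right)} = -360 + 90 o$ ($K{\left(o \right)} = 2 \cdot 45 \left(o - 4\right) = 2 \cdot 45 \left(-4 + o\right) = 2 \left(-180 + 45 o\right) = -360 + 90 o$)
$W{\left(Y \right)} = - \frac{315}{Y}$ ($W{\left(Y \right)} = - \frac{\left(-360 + 90 \left(3 + \frac{4 \cdot 2^{2}}{2}\right)\right) \frac{1}{Y}}{2} = - \frac{\left(-360 + 90 \left(3 + \frac{4 \cdot 4}{2}\right)\right) \frac{1}{Y}}{2} = - \frac{\left(-360 + 90 \left(3 + \frac{1}{2} \cdot 16\right)\right) \frac{1}{Y}}{2} = - \frac{\left(-360 + 90 \left(3 + 8\right)\right) \frac{1}{Y}}{2} = - \frac{\left(-360 + 90 \cdot 11\right) \frac{1}{Y}}{2} = - \frac{\left(-360 + 990\right) \frac{1}{Y}}{2} = - \frac{630 \frac{1}{Y}}{2} = - \frac{315}{Y}$)
$3868210 + W{\left(1033 \right)} = 3868210 - \frac{315}{1033} = \frac{3995860615}{1033}$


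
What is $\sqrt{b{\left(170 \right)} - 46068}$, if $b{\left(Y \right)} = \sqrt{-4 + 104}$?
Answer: $i \sqrt{46058} \approx 214.61 i$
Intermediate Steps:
$b{\left(Y \right)} = 10$ ($b{\left(Y \right)} = \sqrt{100} = 10$)
$\sqrt{b{\left(170 \right)} - 46068} = \sqrt{10 - 46068} = \sqrt{-46058} = i \sqrt{46058}$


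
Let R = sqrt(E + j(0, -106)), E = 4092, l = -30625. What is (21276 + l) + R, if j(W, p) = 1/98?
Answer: -9349 + sqrt(802034)/14 ≈ -9285.0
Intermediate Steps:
j(W, p) = 1/98
R = sqrt(802034)/14 (R = sqrt(4092 + 1/98) = sqrt(401017/98) = sqrt(802034)/14 ≈ 63.969)
(21276 + l) + R = (21276 - 30625) + sqrt(802034)/14 = -9349 + sqrt(802034)/14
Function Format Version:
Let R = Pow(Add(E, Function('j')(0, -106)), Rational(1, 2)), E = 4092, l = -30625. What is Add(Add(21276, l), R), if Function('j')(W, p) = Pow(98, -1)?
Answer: Add(-9349, Mul(Rational(1, 14), Pow(802034, Rational(1, 2)))) ≈ -9285.0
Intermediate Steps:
Function('j')(W, p) = Rational(1, 98)
R = Mul(Rational(1, 14), Pow(802034, Rational(1, 2))) (R = Pow(Add(4092, Rational(1, 98)), Rational(1, 2)) = Pow(Rational(401017, 98), Rational(1, 2)) = Mul(Rational(1, 14), Pow(802034, Rational(1, 2))) ≈ 63.969)
Add(Add(21276, l), R) = Add(Add(21276, -30625), Mul(Rational(1, 14), Pow(802034, Rational(1, 2)))) = Add(-9349, Mul(Rational(1, 14), Pow(802034, Rational(1, 2))))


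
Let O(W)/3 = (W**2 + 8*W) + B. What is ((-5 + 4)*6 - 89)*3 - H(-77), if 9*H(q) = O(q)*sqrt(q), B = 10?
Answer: -285 - 5323*I*sqrt(77)/3 ≈ -285.0 - 15570.0*I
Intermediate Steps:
O(W) = 30 + 3*W**2 + 24*W (O(W) = 3*((W**2 + 8*W) + 10) = 3*(10 + W**2 + 8*W) = 30 + 3*W**2 + 24*W)
H(q) = sqrt(q)*(30 + 3*q**2 + 24*q)/9 (H(q) = ((30 + 3*q**2 + 24*q)*sqrt(q))/9 = (sqrt(q)*(30 + 3*q**2 + 24*q))/9 = sqrt(q)*(30 + 3*q**2 + 24*q)/9)
((-5 + 4)*6 - 89)*3 - H(-77) = ((-5 + 4)*6 - 89)*3 - sqrt(-77)*(10 + (-77)**2 + 8*(-77))/3 = (-1*6 - 89)*3 - I*sqrt(77)*(10 + 5929 - 616)/3 = (-6 - 89)*3 - I*sqrt(77)*5323/3 = -95*3 - 5323*I*sqrt(77)/3 = -285 - 5323*I*sqrt(77)/3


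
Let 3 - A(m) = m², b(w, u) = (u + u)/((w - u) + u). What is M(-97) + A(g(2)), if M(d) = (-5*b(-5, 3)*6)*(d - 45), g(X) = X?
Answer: -5113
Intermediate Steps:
b(w, u) = 2*u/w (b(w, u) = (2*u)/w = 2*u/w)
A(m) = 3 - m²
M(d) = -1620 + 36*d (M(d) = (-10*3/(-5)*6)*(d - 45) = (-10*3*(-1)/5*6)*(-45 + d) = (-5*(-6/5)*6)*(-45 + d) = (6*6)*(-45 + d) = 36*(-45 + d) = -1620 + 36*d)
M(-97) + A(g(2)) = (-1620 + 36*(-97)) + (3 - 1*2²) = (-1620 - 3492) + (3 - 1*4) = -5112 + (3 - 4) = -5112 - 1 = -5113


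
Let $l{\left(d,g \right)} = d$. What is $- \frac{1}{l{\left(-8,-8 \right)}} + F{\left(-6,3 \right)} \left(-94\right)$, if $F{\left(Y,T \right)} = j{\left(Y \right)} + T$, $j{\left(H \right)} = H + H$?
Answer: $\frac{6769}{8} \approx 846.13$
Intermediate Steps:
$j{\left(H \right)} = 2 H$
$F{\left(Y,T \right)} = T + 2 Y$ ($F{\left(Y,T \right)} = 2 Y + T = T + 2 Y$)
$- \frac{1}{l{\left(-8,-8 \right)}} + F{\left(-6,3 \right)} \left(-94\right) = - \frac{1}{-8} + \left(3 + 2 \left(-6\right)\right) \left(-94\right) = \left(-1\right) \left(- \frac{1}{8}\right) + \left(3 - 12\right) \left(-94\right) = \frac{1}{8} - -846 = \frac{1}{8} + 846 = \frac{6769}{8}$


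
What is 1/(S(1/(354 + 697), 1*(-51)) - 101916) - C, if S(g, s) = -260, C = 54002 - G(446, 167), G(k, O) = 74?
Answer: -5510147329/102176 ≈ -53928.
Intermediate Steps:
C = 53928 (C = 54002 - 1*74 = 54002 - 74 = 53928)
1/(S(1/(354 + 697), 1*(-51)) - 101916) - C = 1/(-260 - 101916) - 1*53928 = 1/(-102176) - 53928 = -1/102176 - 53928 = -5510147329/102176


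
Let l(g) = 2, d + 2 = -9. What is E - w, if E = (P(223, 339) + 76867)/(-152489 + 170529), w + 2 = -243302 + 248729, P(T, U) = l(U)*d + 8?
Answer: -97790147/18040 ≈ -5420.7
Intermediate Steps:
d = -11 (d = -2 - 9 = -11)
P(T, U) = -14 (P(T, U) = 2*(-11) + 8 = -22 + 8 = -14)
w = 5425 (w = -2 + (-243302 + 248729) = -2 + 5427 = 5425)
E = 76853/18040 (E = (-14 + 76867)/(-152489 + 170529) = 76853/18040 ≈ 4.2601)
E - w = 76853/18040 - 1*5425 = 76853/18040 - 5425 = -97790147/18040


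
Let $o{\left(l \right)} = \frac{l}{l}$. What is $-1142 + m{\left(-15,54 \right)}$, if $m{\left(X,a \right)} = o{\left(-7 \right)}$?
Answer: $-1141$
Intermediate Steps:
$o{\left(l \right)} = 1$
$m{\left(X,a \right)} = 1$
$-1142 + m{\left(-15,54 \right)} = -1142 + 1 = -1141$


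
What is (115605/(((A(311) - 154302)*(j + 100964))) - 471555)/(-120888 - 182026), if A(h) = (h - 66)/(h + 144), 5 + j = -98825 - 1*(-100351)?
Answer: 9694067772410469/6227203285229551 ≈ 1.5567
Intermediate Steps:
j = 1521 (j = -5 + (-98825 - 1*(-100351)) = -5 + (-98825 + 100351) = -5 + 1526 = 1521)
A(h) = (-66 + h)/(144 + h)
(115605/(((A(311) - 154302)*(j + 100964))) - 471555)/(-120888 - 182026) = (115605/((((-66 + 311)/(144 + 311) - 154302)*(1521 + 100964))) - 471555)/(-120888 - 182026) = (115605/(((245/455 - 154302)*102485)) - 471555)/(-302914) = (115605/((((1/455)*245 - 154302)*102485)) - 471555)*(-1/302914) = (115605/(((7/13 - 154302)*102485)) - 471555)*(-1/302914) = (115605/((-2005919/13*102485)) - 471555)*(-1/302914) = (115605/(-205576608715/13) - 471555)*(-1/302914) = (115605*(-13/205576608715) - 471555)*(-1/302914) = (-300573/41115321743 - 471555)*(-1/302914) = -19388135544820938/41115321743*(-1/302914) = 9694067772410469/6227203285229551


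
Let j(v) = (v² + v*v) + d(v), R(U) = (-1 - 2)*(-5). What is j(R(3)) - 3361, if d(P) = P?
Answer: -2896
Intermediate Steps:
R(U) = 15 (R(U) = -3*(-5) = 15)
j(v) = v + 2*v² (j(v) = (v² + v*v) + v = (v² + v²) + v = 2*v² + v = v + 2*v²)
j(R(3)) - 3361 = 15*(1 + 2*15) - 3361 = 15*(1 + 30) - 3361 = 15*31 - 3361 = 465 - 3361 = -2896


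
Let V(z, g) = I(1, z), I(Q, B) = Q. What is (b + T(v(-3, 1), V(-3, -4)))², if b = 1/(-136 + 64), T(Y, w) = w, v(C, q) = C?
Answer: 5041/5184 ≈ 0.97241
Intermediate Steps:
V(z, g) = 1
b = -1/72 (b = 1/(-72) = -1/72 ≈ -0.013889)
(b + T(v(-3, 1), V(-3, -4)))² = (-1/72 + 1)² = (71/72)² = 5041/5184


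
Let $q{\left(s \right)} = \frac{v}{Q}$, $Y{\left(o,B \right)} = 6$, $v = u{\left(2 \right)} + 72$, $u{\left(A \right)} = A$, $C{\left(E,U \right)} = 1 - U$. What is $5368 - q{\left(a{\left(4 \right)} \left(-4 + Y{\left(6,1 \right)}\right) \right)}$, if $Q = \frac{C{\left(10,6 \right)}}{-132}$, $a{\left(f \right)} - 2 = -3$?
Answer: $\frac{17072}{5} \approx 3414.4$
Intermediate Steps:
$v = 74$ ($v = 2 + 72 = 74$)
$a{\left(f \right)} = -1$ ($a{\left(f \right)} = 2 - 3 = -1$)
$Q = \frac{5}{132}$ ($Q = \frac{1 - 6}{-132} = \left(1 - 6\right) \left(- \frac{1}{132}\right) = \left(-5\right) \left(- \frac{1}{132}\right) = \frac{5}{132} \approx 0.037879$)
$q{\left(s \right)} = \frac{9768}{5}$ ($q{\left(s \right)} = \frac{74}{\frac{5}{132}} = 74 \cdot \frac{132}{5} = \frac{9768}{5}$)
$5368 - q{\left(a{\left(4 \right)} \left(-4 + Y{\left(6,1 \right)}\right) \right)} = 5368 - \frac{9768}{5} = \frac{17072}{5}$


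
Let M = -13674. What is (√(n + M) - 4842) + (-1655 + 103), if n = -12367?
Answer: -6394 + I*√26041 ≈ -6394.0 + 161.37*I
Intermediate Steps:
(√(n + M) - 4842) + (-1655 + 103) = (√(-12367 - 13674) - 4842) + (-1655 + 103) = (√(-26041) - 4842) - 1552 = (I*√26041 - 4842) - 1552 = (-4842 + I*√26041) - 1552 = -6394 + I*√26041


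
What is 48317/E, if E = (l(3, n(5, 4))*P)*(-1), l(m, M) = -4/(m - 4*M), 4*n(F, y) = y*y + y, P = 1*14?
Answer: -821389/56 ≈ -14668.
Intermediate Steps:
P = 14
n(F, y) = y/4 + y**2/4 (n(F, y) = (y*y + y)/4 = (y**2 + y)/4 = (y + y**2)/4 = y/4 + y**2/4)
l(m, M) = -4/(m - 4*M)
E = -56/17 (E = ((4/(-1*3 + 4*((1/4)*4*(1 + 4))))*14)*(-1) = ((4/(-3 + 4*((1/4)*4*5)))*14)*(-1) = ((4/(-3 + 4*5))*14)*(-1) = ((4/(-3 + 20))*14)*(-1) = ((4/17)*14)*(-1) = (56/17)*(-1) = -56/17 ≈ -3.2941)
48317/E = 48317/(-56/17) = 48317*(-17/56) = -821389/56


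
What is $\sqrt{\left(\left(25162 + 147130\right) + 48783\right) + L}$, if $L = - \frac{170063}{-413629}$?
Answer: $\frac{\sqrt{37823559884872702}}{413629} \approx 470.19$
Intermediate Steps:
$L = \frac{170063}{413629}$ ($L = \left(-170063\right) \left(- \frac{1}{413629}\right) = \frac{170063}{413629} \approx 0.41115$)
$\sqrt{\left(\left(25162 + 147130\right) + 48783\right) + L} = \sqrt{\left(\left(25162 + 147130\right) + 48783\right) + \frac{170063}{413629}} = \sqrt{\left(172292 + 48783\right) + \frac{170063}{413629}} = \sqrt{221075 + \frac{170063}{413629}} = \sqrt{\frac{91443201238}{413629}} = \frac{\sqrt{37823559884872702}}{413629}$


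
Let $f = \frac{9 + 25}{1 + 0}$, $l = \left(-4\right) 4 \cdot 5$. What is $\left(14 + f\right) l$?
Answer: $-3840$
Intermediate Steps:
$l = -80$ ($l = \left(-16\right) 5 = -80$)
$f = 34$ ($f = \frac{34}{1} = 34 \cdot 1 = 34$)
$\left(14 + f\right) l = \left(14 + 34\right) \left(-80\right) = 48 \left(-80\right) = -3840$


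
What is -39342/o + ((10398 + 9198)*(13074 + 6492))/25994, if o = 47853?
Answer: 3057758569610/207315147 ≈ 14749.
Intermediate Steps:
-39342/o + ((10398 + 9198)*(13074 + 6492))/25994 = -39342/47853 + ((10398 + 9198)*(13074 + 6492))/25994 = -39342*1/47853 + (19596*19566)*(1/25994) = -13114/15951 + 383415336*(1/25994) = -13114/15951 + 191707668/12997 = 3057758569610/207315147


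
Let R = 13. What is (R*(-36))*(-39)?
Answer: 18252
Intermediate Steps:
(R*(-36))*(-39) = (13*(-36))*(-39) = -468*(-39) = 18252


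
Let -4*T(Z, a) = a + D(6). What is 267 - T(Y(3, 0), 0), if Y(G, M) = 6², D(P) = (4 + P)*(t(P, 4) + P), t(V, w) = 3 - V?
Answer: 549/2 ≈ 274.50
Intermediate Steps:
D(P) = 12 + 3*P (D(P) = (4 + P)*((3 - P) + P) = (4 + P)*3 = 12 + 3*P)
Y(G, M) = 36
T(Z, a) = -15/2 - a/4 (T(Z, a) = -(a + (12 + 3*6))/4 = -(a + (12 + 18))/4 = -(a + 30)/4 = -(30 + a)/4 = -15/2 - a/4)
267 - T(Y(3, 0), 0) = 267 - (-15/2 - ¼*0) = 267 - (-15/2 + 0) = 267 - 1*(-15/2) = 267 + 15/2 = 549/2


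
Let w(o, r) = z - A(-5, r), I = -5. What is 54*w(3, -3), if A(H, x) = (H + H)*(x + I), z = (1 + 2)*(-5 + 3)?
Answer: -4644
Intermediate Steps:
z = -6 (z = 3*(-2) = -6)
A(H, x) = 2*H*(-5 + x) (A(H, x) = (H + H)*(x - 5) = (2*H)*(-5 + x) = 2*H*(-5 + x))
w(o, r) = -56 + 10*r (w(o, r) = -6 - 2*(-5)*(-5 + r) = -6 - (50 - 10*r) = -6 + (-50 + 10*r) = -56 + 10*r)
54*w(3, -3) = 54*(-56 + 10*(-3)) = 54*(-56 - 30) = 54*(-86) = -4644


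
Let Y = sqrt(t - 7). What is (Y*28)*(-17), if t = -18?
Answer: -2380*I ≈ -2380.0*I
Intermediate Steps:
Y = 5*I (Y = sqrt(-18 - 7) = sqrt(-25) = 5*I ≈ 5.0*I)
(Y*28)*(-17) = ((5*I)*28)*(-17) = (140*I)*(-17) = -2380*I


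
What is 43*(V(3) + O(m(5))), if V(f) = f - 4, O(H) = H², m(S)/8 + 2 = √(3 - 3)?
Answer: 10965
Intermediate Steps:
m(S) = -16 (m(S) = -16 + 8*√(3 - 3) = -16 + 8*√0 = -16 + 8*0 = -16 + 0 = -16)
V(f) = -4 + f
43*(V(3) + O(m(5))) = 43*((-4 + 3) + (-16)²) = 43*(-1 + 256) = 43*255 = 10965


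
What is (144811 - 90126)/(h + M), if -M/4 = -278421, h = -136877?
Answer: 54685/976807 ≈ 0.055983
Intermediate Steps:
M = 1113684 (M = -4*(-278421) = 1113684)
(144811 - 90126)/(h + M) = (144811 - 90126)/(-136877 + 1113684) = 54685/976807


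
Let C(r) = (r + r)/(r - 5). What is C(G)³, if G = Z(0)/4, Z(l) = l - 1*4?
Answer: 1/27 ≈ 0.037037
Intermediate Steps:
Z(l) = -4 + l (Z(l) = l - 4 = -4 + l)
G = -1 (G = (-4 + 0)/4 = -4*¼ = -1)
C(r) = 2*r/(-5 + r) (C(r) = (2*r)/(-5 + r) = 2*r/(-5 + r))
C(G)³ = (2*(-1)/(-5 - 1))³ = (2*(-1)/(-6))³ = (2*(-1)*(-⅙))³ = (⅓)³ = 1/27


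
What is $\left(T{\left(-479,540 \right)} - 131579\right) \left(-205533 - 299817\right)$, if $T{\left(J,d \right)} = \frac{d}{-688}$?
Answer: $\frac{5718470609025}{86} \approx 6.6494 \cdot 10^{10}$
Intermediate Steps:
$T{\left(J,d \right)} = - \frac{d}{688}$ ($T{\left(J,d \right)} = d \left(- \frac{1}{688}\right) = - \frac{d}{688}$)
$\left(T{\left(-479,540 \right)} - 131579\right) \left(-205533 - 299817\right) = \left(\left(- \frac{1}{688}\right) 540 - 131579\right) \left(-205533 - 299817\right) = \left(- \frac{135}{172} - 131579\right) \left(-505350\right) = \left(- \frac{22631723}{172}\right) \left(-505350\right) = \frac{5718470609025}{86}$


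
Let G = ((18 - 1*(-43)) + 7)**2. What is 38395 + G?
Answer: 43019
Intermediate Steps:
G = 4624 (G = ((18 + 43) + 7)**2 = (61 + 7)**2 = 68**2 = 4624)
38395 + G = 38395 + 4624 = 43019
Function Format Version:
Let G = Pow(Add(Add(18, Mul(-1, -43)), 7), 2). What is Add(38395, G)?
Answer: 43019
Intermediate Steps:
G = 4624 (G = Pow(Add(Add(18, 43), 7), 2) = Pow(Add(61, 7), 2) = Pow(68, 2) = 4624)
Add(38395, G) = Add(38395, 4624) = 43019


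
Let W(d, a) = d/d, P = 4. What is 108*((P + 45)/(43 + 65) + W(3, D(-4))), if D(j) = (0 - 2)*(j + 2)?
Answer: 157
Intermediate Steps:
D(j) = -4 - 2*j (D(j) = -2*(2 + j) = -4 - 2*j)
W(d, a) = 1
108*((P + 45)/(43 + 65) + W(3, D(-4))) = 108*((4 + 45)/(43 + 65) + 1) = 108*(49/108 + 1) = 108*(157/108) = 157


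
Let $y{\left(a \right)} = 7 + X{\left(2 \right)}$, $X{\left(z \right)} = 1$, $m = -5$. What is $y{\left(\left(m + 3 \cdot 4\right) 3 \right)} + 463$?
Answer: $471$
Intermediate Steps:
$y{\left(a \right)} = 8$ ($y{\left(a \right)} = 7 + 1 = 8$)
$y{\left(\left(m + 3 \cdot 4\right) 3 \right)} + 463 = 8 + 463 = 471$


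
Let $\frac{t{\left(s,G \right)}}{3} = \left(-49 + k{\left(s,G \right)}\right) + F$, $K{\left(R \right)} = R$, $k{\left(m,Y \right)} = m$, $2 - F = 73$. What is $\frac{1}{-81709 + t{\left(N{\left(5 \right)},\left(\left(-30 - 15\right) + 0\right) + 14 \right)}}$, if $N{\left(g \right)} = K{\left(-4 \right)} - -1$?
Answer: $- \frac{1}{82078} \approx -1.2184 \cdot 10^{-5}$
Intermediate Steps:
$F = -71$ ($F = 2 - 73 = -71$)
$N{\left(g \right)} = -3$ ($N{\left(g \right)} = -4 - -1 = -4 + 1 = -3$)
$t{\left(s,G \right)} = -360 + 3 s$ ($t{\left(s,G \right)} = 3 \left(\left(-49 + s\right) - 71\right) = 3 \left(-120 + s\right) = -360 + 3 s$)
$\frac{1}{-81709 + t{\left(N{\left(5 \right)},\left(\left(-30 - 15\right) + 0\right) + 14 \right)}} = \frac{1}{-81709 + \left(-360 + 3 \left(-3\right)\right)} = \frac{1}{-81709 - 369} = \frac{1}{-82078} = - \frac{1}{82078}$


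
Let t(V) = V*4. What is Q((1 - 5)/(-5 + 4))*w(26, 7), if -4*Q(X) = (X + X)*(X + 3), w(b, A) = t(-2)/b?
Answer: 56/13 ≈ 4.3077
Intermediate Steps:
t(V) = 4*V
w(b, A) = -8/b (w(b, A) = (4*(-2))/b = -8/b)
Q(X) = -X*(3 + X)/2 (Q(X) = -(X + X)*(X + 3)/4 = -2*X*(3 + X)/4 = -X*(3 + X)/2)
Q((1 - 5)/(-5 + 4))*w(26, 7) = (-(1 - 5)/(-5 + 4)*(3 + (1 - 5)/(-5 + 4))/2)*(-8/26) = (-(-4/(-1))*(3 - 4/(-1))/2)*(-8*1/26) = -(-4*(-1))*(3 - 4*(-1))/2*(-4/13) = -½*4*(3 + 4)*(-4/13) = -½*4*7*(-4/13) = -14*(-4/13) = 56/13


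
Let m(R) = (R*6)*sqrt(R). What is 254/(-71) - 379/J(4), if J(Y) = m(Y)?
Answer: -39101/3408 ≈ -11.473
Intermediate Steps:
m(R) = 6*R**(3/2) (m(R) = (6*R)*sqrt(R) = 6*R**(3/2))
J(Y) = 6*Y**(3/2)
254/(-71) - 379/J(4) = 254/(-71) - 379/(6*4**(3/2)) = 254*(-1/71) - 379/(6*8) = -254/71 - 379/48 = -39101/3408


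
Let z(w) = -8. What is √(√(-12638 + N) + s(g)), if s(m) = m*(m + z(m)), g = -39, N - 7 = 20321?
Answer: √(1833 + √7690) ≈ 43.826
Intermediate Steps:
N = 20328 (N = 7 + 20321 = 20328)
s(m) = m*(-8 + m) (s(m) = m*(m - 8) = m*(-8 + m))
√(√(-12638 + N) + s(g)) = √(√(-12638 + 20328) - 39*(-8 - 39)) = √(√7690 - 39*(-47)) = √(√7690 + 1833) = √(1833 + √7690)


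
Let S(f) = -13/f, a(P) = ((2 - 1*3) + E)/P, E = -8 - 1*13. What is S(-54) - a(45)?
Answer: 197/270 ≈ 0.72963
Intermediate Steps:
E = -21 (E = -8 - 13 = -21)
a(P) = -22/P (a(P) = ((2 - 1*3) - 21)/P = ((2 - 3) - 21)/P = (-1 - 21)/P = -22/P)
S(-54) - a(45) = -13/(-54) - (-22)/45 = -13*(-1/54) - (-22)/45 = 13/54 - 1*(-22/45) = 13/54 + 22/45 = 197/270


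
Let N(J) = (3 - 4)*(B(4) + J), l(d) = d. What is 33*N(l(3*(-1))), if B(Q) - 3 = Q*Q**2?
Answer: -2112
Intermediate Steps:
B(Q) = 3 + Q**3 (B(Q) = 3 + Q*Q**2 = 3 + Q**3)
N(J) = -67 - J (N(J) = (3 - 4)*((3 + 4**3) + J) = -((3 + 64) + J) = -(67 + J) = -67 - J)
33*N(l(3*(-1))) = 33*(-67 - 3*(-1)) = 33*(-67 - 1*(-3)) = 33*(-67 + 3) = 33*(-64) = -2112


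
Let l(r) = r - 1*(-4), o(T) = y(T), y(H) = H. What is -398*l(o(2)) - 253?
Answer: -2641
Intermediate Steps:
o(T) = T
l(r) = 4 + r (l(r) = r + 4 = 4 + r)
-398*l(o(2)) - 253 = -398*(4 + 2) - 253 = -398*6 - 253 = -2388 - 253 = -2641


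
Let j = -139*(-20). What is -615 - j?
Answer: -3395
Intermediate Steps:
j = 2780
-615 - j = -615 - 1*2780 = -615 - 2780 = -3395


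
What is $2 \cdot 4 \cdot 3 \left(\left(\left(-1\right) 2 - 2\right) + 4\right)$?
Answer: $0$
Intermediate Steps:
$2 \cdot 4 \cdot 3 \left(\left(\left(-1\right) 2 - 2\right) + 4\right) = 8 \cdot 3 \left(\left(-2 - 2\right) + 4\right) = 24 \left(-4 + 4\right) = 24 \cdot 0 = 0$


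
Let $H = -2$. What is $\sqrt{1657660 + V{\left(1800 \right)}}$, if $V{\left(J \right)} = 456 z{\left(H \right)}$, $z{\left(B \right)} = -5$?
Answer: $2 \sqrt{413845} \approx 1286.6$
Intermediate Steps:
$V{\left(J \right)} = -2280$ ($V{\left(J \right)} = 456 \left(-5\right) = -2280$)
$\sqrt{1657660 + V{\left(1800 \right)}} = \sqrt{1657660 - 2280} = \sqrt{1655380} = 2 \sqrt{413845}$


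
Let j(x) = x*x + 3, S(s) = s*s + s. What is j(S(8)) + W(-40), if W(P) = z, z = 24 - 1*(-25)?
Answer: 5236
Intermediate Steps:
S(s) = s + s² (S(s) = s² + s = s + s²)
j(x) = 3 + x² (j(x) = x² + 3 = 3 + x²)
z = 49 (z = 24 + 25 = 49)
W(P) = 49
j(S(8)) + W(-40) = (3 + (8*(1 + 8))²) + 49 = (3 + (8*9)²) + 49 = (3 + 72²) + 49 = (3 + 5184) + 49 = 5187 + 49 = 5236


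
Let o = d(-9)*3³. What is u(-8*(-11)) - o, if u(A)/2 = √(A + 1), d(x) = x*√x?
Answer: 2*√89 + 729*I ≈ 18.868 + 729.0*I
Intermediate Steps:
d(x) = x^(3/2)
u(A) = 2*√(1 + A) (u(A) = 2*√(A + 1) = 2*√(1 + A))
o = -729*I (o = (-9)^(3/2)*3³ = -27*I*27 = -729*I ≈ -729.0*I)
u(-8*(-11)) - o = 2*√(1 - 8*(-11)) - (-729)*I = 2*√(1 + 88) + 729*I = 2*√89 + 729*I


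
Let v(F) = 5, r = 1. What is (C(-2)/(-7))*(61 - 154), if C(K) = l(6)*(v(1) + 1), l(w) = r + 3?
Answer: 2232/7 ≈ 318.86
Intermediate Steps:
l(w) = 4 (l(w) = 1 + 3 = 4)
C(K) = 24 (C(K) = 4*(5 + 1) = 4*6 = 24)
(C(-2)/(-7))*(61 - 154) = (24/(-7))*(61 - 154) = (24*(-1/7))*(-93) = -24/7*(-93) = 2232/7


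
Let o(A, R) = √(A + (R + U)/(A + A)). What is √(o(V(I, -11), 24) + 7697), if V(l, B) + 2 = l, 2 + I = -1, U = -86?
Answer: √(192425 + 5*√30)/5 ≈ 87.739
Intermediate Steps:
I = -3 (I = -2 - 1 = -3)
V(l, B) = -2 + l
o(A, R) = √(A + (-86 + R)/(2*A)) (o(A, R) = √(A + (R - 86)/(A + A)) = √(A + (-86 + R)/((2*A))) = √(A + (-86 + R)*(1/(2*A))) = √(A + (-86 + R)/(2*A)))
√(o(V(I, -11), 24) + 7697) = √(√2*√((-86 + 24 + 2*(-2 - 3)²)/(-2 - 3))/2 + 7697) = √(√2*√((-86 + 24 + 2*(-5)²)/(-5))/2 + 7697) = √(√2*√(-(-86 + 24 + 2*25)/5)/2 + 7697) = √(√2*√(-(-86 + 24 + 50)/5)/2 + 7697) = √(√2*√(-⅕*(-12))/2 + 7697) = √(√2*√(12/5)/2 + 7697) = √(√2*(2*√15/5)/2 + 7697) = √(√30/5 + 7697) = √(7697 + √30/5)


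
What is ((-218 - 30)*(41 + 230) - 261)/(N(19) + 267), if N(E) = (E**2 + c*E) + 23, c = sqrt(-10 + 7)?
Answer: -14640773/141628 + 1281911*I*sqrt(3)/424884 ≈ -103.37 + 5.2257*I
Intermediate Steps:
c = I*sqrt(3) (c = sqrt(-3) = I*sqrt(3) ≈ 1.732*I)
N(E) = 23 + E**2 + I*E*sqrt(3) (N(E) = (E**2 + (I*sqrt(3))*E) + 23 = (E**2 + I*E*sqrt(3)) + 23 = 23 + E**2 + I*E*sqrt(3))
((-218 - 30)*(41 + 230) - 261)/(N(19) + 267) = ((-218 - 30)*(41 + 230) - 261)/((23 + 19**2 + I*19*sqrt(3)) + 267) = (-248*271 - 261)/((23 + 361 + 19*I*sqrt(3)) + 267) = (-67208 - 261)/((384 + 19*I*sqrt(3)) + 267) = -67469/(651 + 19*I*sqrt(3))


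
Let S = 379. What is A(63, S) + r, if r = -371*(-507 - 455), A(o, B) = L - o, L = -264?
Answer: 356575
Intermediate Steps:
A(o, B) = -264 - o
r = 356902 (r = -371*(-962) = 356902)
A(63, S) + r = (-264 - 1*63) + 356902 = (-264 - 63) + 356902 = -327 + 356902 = 356575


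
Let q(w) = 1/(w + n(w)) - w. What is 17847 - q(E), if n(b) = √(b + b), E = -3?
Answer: 89221/5 + I*√6/15 ≈ 17844.0 + 0.1633*I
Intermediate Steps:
n(b) = √2*√b (n(b) = √(2*b) = √2*√b)
q(w) = 1/(w + √2*√w) - w
17847 - q(E) = 17847 - (1 - 1*(-3)² - √2*(-3)^(3/2))/(-3 + √2*√(-3)) = 17847 - (1 - 1*9 - √2*(-3*I*√3))/(-3 + √2*(I*√3)) = 17847 - (1 - 9 + 3*I*√6)/(-3 + I*√6) = 17847 - (-8 + 3*I*√6)/(-3 + I*√6)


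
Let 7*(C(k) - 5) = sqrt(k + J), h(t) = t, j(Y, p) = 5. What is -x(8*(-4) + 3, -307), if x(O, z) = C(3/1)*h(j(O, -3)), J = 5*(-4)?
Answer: -25 - 5*I*sqrt(17)/7 ≈ -25.0 - 2.9451*I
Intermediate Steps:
J = -20
C(k) = 5 + sqrt(-20 + k)/7 (C(k) = 5 + sqrt(k - 20)/7 = 5 + sqrt(-20 + k)/7)
x(O, z) = 25 + 5*I*sqrt(17)/7 (x(O, z) = (5 + sqrt(-20 + 3/1)/7)*5 = (5 + sqrt(-20 + 3*1)/7)*5 = (5 + sqrt(-20 + 3)/7)*5 = (5 + sqrt(-17)/7)*5 = (5 + (I*sqrt(17))/7)*5 = (5 + I*sqrt(17)/7)*5 = 25 + 5*I*sqrt(17)/7)
-x(8*(-4) + 3, -307) = -(25 + 5*I*sqrt(17)/7) = -25 - 5*I*sqrt(17)/7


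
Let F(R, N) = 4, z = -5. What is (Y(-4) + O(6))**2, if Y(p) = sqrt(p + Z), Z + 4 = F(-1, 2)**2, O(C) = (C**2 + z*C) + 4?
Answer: 108 + 40*sqrt(2) ≈ 164.57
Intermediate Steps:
O(C) = 4 + C**2 - 5*C (O(C) = (C**2 - 5*C) + 4 = 4 + C**2 - 5*C)
Z = 12 (Z = -4 + 4**2 = -4 + 16 = 12)
Y(p) = sqrt(12 + p) (Y(p) = sqrt(p + 12) = sqrt(12 + p))
(Y(-4) + O(6))**2 = (sqrt(12 - 4) + (4 + 6**2 - 5*6))**2 = (sqrt(8) + (4 + 36 - 30))**2 = (2*sqrt(2) + 10)**2 = (10 + 2*sqrt(2))**2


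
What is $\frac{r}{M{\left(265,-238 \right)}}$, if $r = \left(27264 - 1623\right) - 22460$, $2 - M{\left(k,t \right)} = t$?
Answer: $\frac{3181}{240} \approx 13.254$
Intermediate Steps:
$M{\left(k,t \right)} = 2 - t$
$r = 3181$ ($r = 25641 - 22460 = 3181$)
$\frac{r}{M{\left(265,-238 \right)}} = \frac{3181}{2 - -238} = \frac{3181}{2 + 238} = \frac{3181}{240}$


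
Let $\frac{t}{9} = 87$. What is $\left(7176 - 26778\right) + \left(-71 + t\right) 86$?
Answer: $41630$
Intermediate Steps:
$t = 783$ ($t = 9 \cdot 87 = 783$)
$\left(7176 - 26778\right) + \left(-71 + t\right) 86 = \left(7176 - 26778\right) + \left(-71 + 783\right) 86 = -19602 + 712 \cdot 86 = -19602 + 61232 = 41630$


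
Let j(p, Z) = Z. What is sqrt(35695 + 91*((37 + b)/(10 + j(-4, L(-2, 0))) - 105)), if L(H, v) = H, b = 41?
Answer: sqrt(108109)/2 ≈ 164.40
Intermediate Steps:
sqrt(35695 + 91*((37 + b)/(10 + j(-4, L(-2, 0))) - 105)) = sqrt(35695 + 91*((37 + 41)/(10 - 2) - 105)) = sqrt(35695 + 91*(78/8 - 105)) = sqrt(35695 + 91*(78*(1/8) - 105)) = sqrt(35695 + 91*(39/4 - 105)) = sqrt(35695 + 91*(-381/4)) = sqrt(35695 - 34671/4) = sqrt(108109/4) = sqrt(108109)/2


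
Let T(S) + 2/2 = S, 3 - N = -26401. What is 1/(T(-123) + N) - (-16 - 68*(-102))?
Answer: -181857599/26280 ≈ -6920.0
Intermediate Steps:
N = 26404 (N = 3 - 1*(-26401) = 3 + 26401 = 26404)
T(S) = -1 + S
1/(T(-123) + N) - (-16 - 68*(-102)) = 1/((-1 - 123) + 26404) - (-16 - 68*(-102)) = 1/(-124 + 26404) - (-16 + 6936) = 1/26280 - 1*6920 = 1/26280 - 6920 = -181857599/26280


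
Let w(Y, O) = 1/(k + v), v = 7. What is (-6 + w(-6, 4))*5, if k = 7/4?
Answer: -206/7 ≈ -29.429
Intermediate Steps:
k = 7/4 (k = 7*(¼) = 7/4 ≈ 1.7500)
w(Y, O) = 4/35 (w(Y, O) = 1/(7/4 + 7) = 1/(35/4) = 4/35)
(-6 + w(-6, 4))*5 = (-6 + 4/35)*5 = -206/35*5 = -206/7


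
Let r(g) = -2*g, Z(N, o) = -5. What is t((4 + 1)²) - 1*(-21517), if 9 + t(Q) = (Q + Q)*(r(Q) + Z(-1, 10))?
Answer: 18758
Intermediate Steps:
t(Q) = -9 + 2*Q*(-5 - 2*Q) (t(Q) = -9 + (Q + Q)*(-2*Q - 5) = -9 + (2*Q)*(-5 - 2*Q) = -9 + 2*Q*(-5 - 2*Q))
t((4 + 1)²) - 1*(-21517) = (-9 - 10*(4 + 1)² - 4*(4 + 1)⁴) - 1*(-21517) = (-9 - 10*5² - 4*(5²)²) + 21517 = (-9 - 10*25 - 4*25²) + 21517 = (-9 - 250 - 4*625) + 21517 = (-9 - 250 - 2500) + 21517 = -2759 + 21517 = 18758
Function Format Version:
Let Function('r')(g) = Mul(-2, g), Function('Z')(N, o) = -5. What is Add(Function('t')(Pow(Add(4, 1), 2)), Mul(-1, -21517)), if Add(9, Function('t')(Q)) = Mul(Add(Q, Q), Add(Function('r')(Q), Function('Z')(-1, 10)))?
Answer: 18758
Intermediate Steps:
Function('t')(Q) = Add(-9, Mul(2, Q, Add(-5, Mul(-2, Q)))) (Function('t')(Q) = Add(-9, Mul(Add(Q, Q), Add(Mul(-2, Q), -5))) = Add(-9, Mul(Mul(2, Q), Add(-5, Mul(-2, Q)))) = Add(-9, Mul(2, Q, Add(-5, Mul(-2, Q)))))
Add(Function('t')(Pow(Add(4, 1), 2)), Mul(-1, -21517)) = Add(Add(-9, Mul(-10, Pow(Add(4, 1), 2)), Mul(-4, Pow(Pow(Add(4, 1), 2), 2))), Mul(-1, -21517)) = Add(Add(-9, Mul(-10, Pow(5, 2)), Mul(-4, Pow(Pow(5, 2), 2))), 21517) = Add(Add(-9, Mul(-10, 25), Mul(-4, Pow(25, 2))), 21517) = Add(Add(-9, -250, Mul(-4, 625)), 21517) = Add(Add(-9, -250, -2500), 21517) = Add(-2759, 21517) = 18758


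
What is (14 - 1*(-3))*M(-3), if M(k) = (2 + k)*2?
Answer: -34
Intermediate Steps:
M(k) = 4 + 2*k
(14 - 1*(-3))*M(-3) = (14 - 1*(-3))*(4 + 2*(-3)) = (14 + 3)*(4 - 6) = 17*(-2) = -34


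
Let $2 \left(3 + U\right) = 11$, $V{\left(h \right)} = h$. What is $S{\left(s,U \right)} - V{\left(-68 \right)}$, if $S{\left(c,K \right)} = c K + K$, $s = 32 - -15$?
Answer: $188$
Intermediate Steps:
$s = 47$ ($s = 32 + 15 = 47$)
$U = \frac{5}{2}$ ($U = -3 + \frac{1}{2} \cdot 11 = -3 + \frac{11}{2} = \frac{5}{2} \approx 2.5$)
$S{\left(c,K \right)} = K + K c$ ($S{\left(c,K \right)} = K c + K = K + K c$)
$S{\left(s,U \right)} - V{\left(-68 \right)} = \frac{5 \left(1 + 47\right)}{2} - -68 = \frac{5}{2} \cdot 48 + 68 = 120 + 68 = 188$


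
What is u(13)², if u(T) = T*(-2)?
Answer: 676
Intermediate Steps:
u(T) = -2*T
u(13)² = (-2*13)² = (-26)² = 676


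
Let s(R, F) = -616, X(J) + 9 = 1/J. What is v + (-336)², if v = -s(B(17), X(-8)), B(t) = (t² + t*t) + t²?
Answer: 113512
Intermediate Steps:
X(J) = -9 + 1/J
B(t) = 3*t² (B(t) = (t² + t²) + t² = 2*t² + t² = 3*t²)
v = 616 (v = -1*(-616) = 616)
v + (-336)² = 616 + (-336)² = 616 + 112896 = 113512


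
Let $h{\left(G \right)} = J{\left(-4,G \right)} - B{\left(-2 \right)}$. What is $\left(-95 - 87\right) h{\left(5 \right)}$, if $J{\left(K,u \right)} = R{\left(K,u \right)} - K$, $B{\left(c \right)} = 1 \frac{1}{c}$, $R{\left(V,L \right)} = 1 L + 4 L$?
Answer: $-5369$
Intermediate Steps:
$R{\left(V,L \right)} = 5 L$ ($R{\left(V,L \right)} = L + 4 L = 5 L$)
$B{\left(c \right)} = \frac{1}{c}$
$J{\left(K,u \right)} = - K + 5 u$ ($J{\left(K,u \right)} = 5 u - K = - K + 5 u$)
$h{\left(G \right)} = \frac{9}{2} + 5 G$ ($h{\left(G \right)} = \left(\left(-1\right) \left(-4\right) + 5 G\right) - \frac{1}{-2} = \left(4 + 5 G\right) - - \frac{1}{2} = \left(4 + 5 G\right) + \frac{1}{2} = \frac{9}{2} + 5 G$)
$\left(-95 - 87\right) h{\left(5 \right)} = \left(-95 - 87\right) \left(\frac{9}{2} + 5 \cdot 5\right) = - 182 \left(\frac{9}{2} + 25\right) = \left(-182\right) \frac{59}{2} = -5369$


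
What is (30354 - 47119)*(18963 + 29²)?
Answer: -332014060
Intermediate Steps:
(30354 - 47119)*(18963 + 29²) = -16765*(18963 + 841) = -16765*19804 = -332014060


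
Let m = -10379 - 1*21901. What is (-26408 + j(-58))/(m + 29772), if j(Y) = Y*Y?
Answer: 5761/627 ≈ 9.1882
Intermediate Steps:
m = -32280 (m = -10379 - 21901 = -32280)
j(Y) = Y**2
(-26408 + j(-58))/(m + 29772) = (-26408 + (-58)**2)/(-32280 + 29772) = (-26408 + 3364)/(-2508) = -23044*(-1/2508) = 5761/627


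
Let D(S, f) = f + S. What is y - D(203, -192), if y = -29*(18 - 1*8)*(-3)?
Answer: 859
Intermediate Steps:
D(S, f) = S + f
y = 870 (y = -29*(18 - 8)*(-3) = -29*10*(-3) = -290*(-3) = 870)
y - D(203, -192) = 870 - (203 - 192) = 870 - 1*11 = 870 - 11 = 859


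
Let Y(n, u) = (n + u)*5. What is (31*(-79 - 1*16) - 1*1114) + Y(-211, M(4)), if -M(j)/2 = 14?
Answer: -5254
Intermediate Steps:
M(j) = -28 (M(j) = -2*14 = -28)
Y(n, u) = 5*n + 5*u
(31*(-79 - 1*16) - 1*1114) + Y(-211, M(4)) = (31*(-79 - 1*16) - 1*1114) + (5*(-211) + 5*(-28)) = (31*(-79 - 16) - 1114) + (-1055 - 140) = (31*(-95) - 1114) - 1195 = (-2945 - 1114) - 1195 = -4059 - 1195 = -5254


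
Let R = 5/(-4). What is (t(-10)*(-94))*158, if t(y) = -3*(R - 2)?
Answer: -144807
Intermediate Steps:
R = -5/4 (R = 5*(-¼) = -5/4 ≈ -1.2500)
t(y) = 39/4 (t(y) = -3*(-5/4 - 2) = -3*(-13/4) = 39/4)
(t(-10)*(-94))*158 = ((39/4)*(-94))*158 = -1833/2*158 = -144807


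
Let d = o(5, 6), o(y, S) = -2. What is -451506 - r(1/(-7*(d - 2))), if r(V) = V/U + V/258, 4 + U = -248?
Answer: -136990532447/303408 ≈ -4.5151e+5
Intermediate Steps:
U = -252 (U = -4 - 248 = -252)
d = -2
r(V) = -V/10836 (r(V) = V/(-252) + V/258 = V*(-1/252) + V*(1/258) = -V/252 + V/258 = -V/10836)
-451506 - r(1/(-7*(d - 2))) = -451506 - (-1)/(10836*((-7*(-2 - 2)))) = -451506 - (-1)/(10836*((-7*(-4)))) = -451506 - (-1)/(10836*28) = -451506 - 1*(-1/303408) = -451506 + 1/303408 = -136990532447/303408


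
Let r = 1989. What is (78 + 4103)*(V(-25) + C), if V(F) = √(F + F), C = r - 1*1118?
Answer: 3641651 + 20905*I*√2 ≈ 3.6417e+6 + 29564.0*I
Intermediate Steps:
C = 871 (C = 1989 - 1*1118 = 1989 - 1118 = 871)
V(F) = √2*√F (V(F) = √(2*F) = √2*√F)
(78 + 4103)*(V(-25) + C) = (78 + 4103)*(√2*√(-25) + 871) = 4181*(√2*(5*I) + 871) = 4181*(5*I*√2 + 871) = 4181*(871 + 5*I*√2) = 3641651 + 20905*I*√2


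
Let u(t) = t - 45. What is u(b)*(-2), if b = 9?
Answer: 72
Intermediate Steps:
u(t) = -45 + t
u(b)*(-2) = (-45 + 9)*(-2) = -36*(-2) = 72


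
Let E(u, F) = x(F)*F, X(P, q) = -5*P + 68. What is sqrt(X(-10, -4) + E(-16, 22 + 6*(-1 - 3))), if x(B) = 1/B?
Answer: sqrt(119) ≈ 10.909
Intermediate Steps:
x(B) = 1/B
X(P, q) = 68 - 5*P
E(u, F) = 1 (E(u, F) = F/F = 1)
sqrt(X(-10, -4) + E(-16, 22 + 6*(-1 - 3))) = sqrt((68 - 5*(-10)) + 1) = sqrt((68 + 50) + 1) = sqrt(118 + 1) = sqrt(119)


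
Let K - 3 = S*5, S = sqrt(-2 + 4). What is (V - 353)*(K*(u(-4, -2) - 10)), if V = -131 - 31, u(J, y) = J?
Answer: 21630 + 36050*sqrt(2) ≈ 72612.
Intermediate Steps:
S = sqrt(2) ≈ 1.4142
K = 3 + 5*sqrt(2) (K = 3 + sqrt(2)*5 = 3 + 5*sqrt(2) ≈ 10.071)
V = -162
(V - 353)*(K*(u(-4, -2) - 10)) = (-162 - 353)*((3 + 5*sqrt(2))*(-4 - 10)) = -515*(3 + 5*sqrt(2))*(-14) = -515*(-42 - 70*sqrt(2)) = 21630 + 36050*sqrt(2)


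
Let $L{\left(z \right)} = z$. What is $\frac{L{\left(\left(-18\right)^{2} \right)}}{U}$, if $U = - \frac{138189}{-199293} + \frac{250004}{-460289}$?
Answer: $\frac{9907096573116}{4594276483} \approx 2156.4$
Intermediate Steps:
$U = \frac{4594276483}{30577458559}$ ($U = \left(-138189\right) \left(- \frac{1}{199293}\right) + 250004 \left(- \frac{1}{460289}\right) = \frac{46063}{66431} - \frac{250004}{460289} = \frac{4594276483}{30577458559} \approx 0.15025$)
$\frac{L{\left(\left(-18\right)^{2} \right)}}{U} = \frac{\left(-18\right)^{2}}{\frac{4594276483}{30577458559}} = 324 \cdot \frac{30577458559}{4594276483} = \frac{9907096573116}{4594276483}$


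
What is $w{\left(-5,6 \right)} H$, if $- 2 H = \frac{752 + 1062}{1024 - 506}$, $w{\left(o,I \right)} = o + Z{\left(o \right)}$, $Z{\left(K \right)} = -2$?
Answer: $\frac{907}{74} \approx 12.257$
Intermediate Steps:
$w{\left(o,I \right)} = -2 + o$ ($w{\left(o,I \right)} = o - 2 = -2 + o$)
$H = - \frac{907}{518}$ ($H = - \frac{\left(752 + 1062\right) \frac{1}{1024 - 506}}{2} = - \frac{1814 \cdot \frac{1}{518}}{2} = \left(- \frac{1}{2}\right) \frac{907}{259} = - \frac{907}{518} \approx -1.751$)
$w{\left(-5,6 \right)} H = \left(-2 - 5\right) \left(- \frac{907}{518}\right) = \left(-7\right) \left(- \frac{907}{518}\right) = \frac{907}{74}$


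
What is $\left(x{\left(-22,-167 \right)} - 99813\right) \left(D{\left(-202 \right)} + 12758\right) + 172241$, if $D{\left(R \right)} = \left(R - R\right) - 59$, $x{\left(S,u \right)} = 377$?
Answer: $-1262565523$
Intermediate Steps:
$D{\left(R \right)} = -59$ ($D{\left(R \right)} = 0 - 59 = -59$)
$\left(x{\left(-22,-167 \right)} - 99813\right) \left(D{\left(-202 \right)} + 12758\right) + 172241 = \left(377 - 99813\right) \left(-59 + 12758\right) + 172241 = \left(-99436\right) 12699 + 172241 = -1262737764 + 172241 = -1262565523$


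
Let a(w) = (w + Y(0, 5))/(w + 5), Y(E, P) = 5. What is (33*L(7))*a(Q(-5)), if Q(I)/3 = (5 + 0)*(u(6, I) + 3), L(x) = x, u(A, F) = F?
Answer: 231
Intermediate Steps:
Q(I) = 45 + 15*I (Q(I) = 3*((5 + 0)*(I + 3)) = 3*(5*(3 + I)) = 3*(15 + 5*I) = 45 + 15*I)
a(w) = 1 (a(w) = (w + 5)/(w + 5) = (5 + w)/(5 + w) = 1)
(33*L(7))*a(Q(-5)) = (33*7)*1 = 231*1 = 231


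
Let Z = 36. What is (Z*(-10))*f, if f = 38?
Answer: -13680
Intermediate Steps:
(Z*(-10))*f = (36*(-10))*38 = -360*38 = -13680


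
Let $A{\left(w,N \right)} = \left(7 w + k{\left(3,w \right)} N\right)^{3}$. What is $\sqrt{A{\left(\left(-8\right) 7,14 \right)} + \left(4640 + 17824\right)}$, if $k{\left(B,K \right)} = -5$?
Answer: $18 i \sqrt{304286} \approx 9929.2 i$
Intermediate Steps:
$A{\left(w,N \right)} = \left(- 5 N + 7 w\right)^{3}$ ($A{\left(w,N \right)} = \left(7 w - 5 N\right)^{3} = \left(- 5 N + 7 w\right)^{3}$)
$\sqrt{A{\left(\left(-8\right) 7,14 \right)} + \left(4640 + 17824\right)} = \sqrt{\left(\left(-5\right) 14 + 7 \left(\left(-8\right) 7\right)\right)^{3} + \left(4640 + 17824\right)} = \sqrt{\left(-70 + 7 \left(-56\right)\right)^{3} + 22464} = \sqrt{\left(-70 - 392\right)^{3} + 22464} = \sqrt{\left(-462\right)^{3} + 22464} = \sqrt{-98611128 + 22464} = \sqrt{-98588664} = 18 i \sqrt{304286}$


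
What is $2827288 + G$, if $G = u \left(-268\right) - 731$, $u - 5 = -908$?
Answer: $3068561$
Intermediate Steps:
$u = -903$ ($u = 5 - 908 = -903$)
$G = 241273$ ($G = \left(-903\right) \left(-268\right) - 731 = 242004 - 731 = 241273$)
$2827288 + G = 2827288 + 241273 = 3068561$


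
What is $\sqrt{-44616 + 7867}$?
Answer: $i \sqrt{36749} \approx 191.7 i$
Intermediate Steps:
$\sqrt{-44616 + 7867} = \sqrt{-36749} = i \sqrt{36749}$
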